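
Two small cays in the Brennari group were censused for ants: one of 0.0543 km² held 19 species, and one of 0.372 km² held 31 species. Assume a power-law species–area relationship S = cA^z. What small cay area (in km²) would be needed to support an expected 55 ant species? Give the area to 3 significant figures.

3.54 km²

z = ln(31/19) / ln(0.372/0.0543) = 0.4895 / 1.9244 = 0.2544
c = 19 / 0.0543^0.2544 = 19 / 0.4766 = 39.87
A = (55/39.87)^(1/0.2544) ⇒ ln A = ln(1.38)/0.2544 = 1.2649
A = e^1.2649 ≈ 3.543 km²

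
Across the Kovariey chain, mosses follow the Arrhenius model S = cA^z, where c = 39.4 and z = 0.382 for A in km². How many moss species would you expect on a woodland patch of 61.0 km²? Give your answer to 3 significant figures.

S = 39.4 × 61^0.382 = 39.4 × 4.808 ≈ 189.4

189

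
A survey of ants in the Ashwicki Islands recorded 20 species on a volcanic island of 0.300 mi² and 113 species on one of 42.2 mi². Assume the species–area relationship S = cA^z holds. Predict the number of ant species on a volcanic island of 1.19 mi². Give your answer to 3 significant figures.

32.4

z = ln(113/20) / ln(42.2/0.3) = 1.7317 / 4.9464 = 0.3501
c = 20 / 0.3^0.3501 = 20 / 0.6561 = 30.48
S₃ = 30.48 × 1.19^0.3501 = 30.48 × 1.063 ≈ 32.4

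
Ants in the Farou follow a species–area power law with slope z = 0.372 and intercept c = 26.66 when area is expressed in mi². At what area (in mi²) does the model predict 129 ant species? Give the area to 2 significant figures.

69 mi²

129 = 26.66 × A^0.372  ⇒  A^0.372 = 129/26.66 = 4.839
ln A = ln(4.839) / 0.372 = 1.5766 / 0.372 = 4.2383
A = e^4.2383 ≈ 69.29 mi²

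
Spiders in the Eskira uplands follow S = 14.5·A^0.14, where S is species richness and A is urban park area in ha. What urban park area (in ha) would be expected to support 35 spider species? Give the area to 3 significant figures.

541 ha

35 = 14.5 × A^0.14  ⇒  A^0.14 = 35/14.5 = 2.414
ln A = ln(2.414) / 0.14 = 0.8812 / 0.14 = 6.2943
A = e^6.2943 ≈ 541.5 ha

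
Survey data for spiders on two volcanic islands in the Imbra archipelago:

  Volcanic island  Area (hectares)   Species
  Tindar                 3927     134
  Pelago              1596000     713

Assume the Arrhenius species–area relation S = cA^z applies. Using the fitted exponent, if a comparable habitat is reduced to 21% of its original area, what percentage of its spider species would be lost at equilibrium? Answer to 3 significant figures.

35.2%

z = ln(713/134) / ln(1596000/3927) = 1.6716 / 6.0074 = 0.2783
S_new/S_old = (A_new/A_old)^z = 0.21^0.2783 = exp(0.2783 × -1.5606) = 0.6477
Fraction lost = 1 − 0.6477 = 0.3523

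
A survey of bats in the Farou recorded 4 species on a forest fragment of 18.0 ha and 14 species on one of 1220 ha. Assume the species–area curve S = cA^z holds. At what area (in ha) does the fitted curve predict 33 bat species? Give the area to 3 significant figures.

z = ln(14/4) / ln(1220/18) = 1.2528 / 4.2162 = 0.2971
c = 4 / 18^0.2971 = 4 / 2.36 = 1.695
A = (33/1.695)^(1/0.2971) ⇒ ln A = ln(19.47)/0.2971 = 9.9924
A = e^9.9924 ≈ 21860 ha

21900 ha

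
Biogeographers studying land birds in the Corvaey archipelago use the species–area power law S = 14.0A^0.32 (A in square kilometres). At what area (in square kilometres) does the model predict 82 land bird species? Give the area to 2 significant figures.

82 = 14 × A^0.32  ⇒  A^0.32 = 82/14 = 5.857
ln A = ln(5.857) / 0.32 = 1.7677 / 0.32 = 5.5239
A = e^5.5239 ≈ 250.6 square kilometres

250 square kilometres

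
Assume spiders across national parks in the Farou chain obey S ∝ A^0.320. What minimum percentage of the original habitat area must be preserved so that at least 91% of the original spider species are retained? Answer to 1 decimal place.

74.5%

Need (A_new/A_old)^0.32 = 0.91, so A_new/A_old = 0.91^(1/0.32) = 0.91^3.125
ln(A_new/A_old) = ln 0.91 / 0.32 = -0.0943 / 0.32 = -0.2947
A_new/A_old = e^-0.2947 ≈ 0.7447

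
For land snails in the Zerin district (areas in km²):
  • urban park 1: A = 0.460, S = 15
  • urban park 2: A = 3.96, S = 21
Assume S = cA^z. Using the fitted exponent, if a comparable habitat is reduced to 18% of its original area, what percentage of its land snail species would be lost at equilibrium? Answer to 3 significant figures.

z = ln(21/15) / ln(3.96/0.46) = 0.3365 / 2.1528 = 0.1563
S_new/S_old = (A_new/A_old)^z = 0.18^0.1563 = exp(0.1563 × -1.7148) = 0.7649
Fraction lost = 1 − 0.7649 = 0.2351

23.5%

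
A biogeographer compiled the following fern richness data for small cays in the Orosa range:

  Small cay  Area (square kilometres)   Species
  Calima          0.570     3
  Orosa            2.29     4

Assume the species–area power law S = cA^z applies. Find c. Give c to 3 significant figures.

3.37

z = ln(S₂/S₁) / ln(A₂/A₁) = ln(4/3) / ln(2.29/0.57) = 0.2877 / 1.3907 = 0.2069
c = S₁ / A₁^z = 3 / 0.57^0.2069 = 3 / 0.8902 = 3.37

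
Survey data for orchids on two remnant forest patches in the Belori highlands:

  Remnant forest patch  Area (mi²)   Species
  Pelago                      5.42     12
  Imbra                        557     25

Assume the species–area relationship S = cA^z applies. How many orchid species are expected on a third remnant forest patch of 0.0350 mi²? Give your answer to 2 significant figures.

5.4

z = ln(25/12) / ln(557/5.42) = 0.7340 / 4.6325 = 0.1584
c = 12 / 5.42^0.1584 = 12 / 1.307 = 9.181
S₃ = 9.181 × 0.035^0.1584 = 9.181 × 0.5879 ≈ 5.398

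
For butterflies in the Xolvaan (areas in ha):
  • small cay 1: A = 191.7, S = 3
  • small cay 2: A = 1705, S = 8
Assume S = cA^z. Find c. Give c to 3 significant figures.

0.284

z = ln(S₂/S₁) / ln(A₂/A₁) = ln(8/3) / ln(1705/191.7) = 0.9808 / 2.1854 = 0.4488
c = S₁ / A₁^z = 3 / 191.7^0.4488 = 3 / 10.58 = 0.2836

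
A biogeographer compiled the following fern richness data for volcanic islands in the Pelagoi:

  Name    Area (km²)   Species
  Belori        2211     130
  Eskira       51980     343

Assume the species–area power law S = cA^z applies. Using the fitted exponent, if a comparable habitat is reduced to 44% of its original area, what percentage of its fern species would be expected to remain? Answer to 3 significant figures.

z = ln(343/130) / ln(51980/2211) = 0.9702 / 3.1574 = 0.3073
S_new/S_old = (A_new/A_old)^z = 0.44^0.3073 = exp(0.3073 × -0.8210) = 0.777

77.7%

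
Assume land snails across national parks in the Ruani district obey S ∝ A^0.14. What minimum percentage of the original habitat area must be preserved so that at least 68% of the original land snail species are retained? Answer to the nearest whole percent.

Need (A_new/A_old)^0.14 = 0.68, so A_new/A_old = 0.68^(1/0.14) = 0.68^7.143
ln(A_new/A_old) = ln 0.68 / 0.14 = -0.3857 / 0.14 = -2.7547
A_new/A_old = e^-2.7547 ≈ 0.06363

6%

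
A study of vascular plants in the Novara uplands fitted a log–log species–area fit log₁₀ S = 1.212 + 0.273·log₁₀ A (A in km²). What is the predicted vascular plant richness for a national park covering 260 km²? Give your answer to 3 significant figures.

S = 16.29 × 260^0.273
ln S = ln 16.29 + 0.273 × ln 260 = 2.7907 + 0.273 × 5.5607 = 4.3088
S = e^4.3088 ≈ 74.35

74.4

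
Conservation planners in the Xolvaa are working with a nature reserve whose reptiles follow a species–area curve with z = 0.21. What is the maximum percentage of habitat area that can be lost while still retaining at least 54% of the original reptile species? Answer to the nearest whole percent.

95%

Need (A_new/A_old)^0.21 = 0.54, so A_new/A_old = 0.54^(1/0.21) = 0.54^4.762
ln(A_new/A_old) = ln 0.54 / 0.21 = -0.6162 / 0.21 = -2.9342
A_new/A_old = e^-2.9342 ≈ 0.05317
Fraction that can be lost = 1 − 0.05317 = 0.9468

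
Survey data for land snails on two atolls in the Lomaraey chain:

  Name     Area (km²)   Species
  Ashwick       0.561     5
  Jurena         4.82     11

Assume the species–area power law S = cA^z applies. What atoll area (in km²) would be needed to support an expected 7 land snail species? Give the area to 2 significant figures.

z = ln(11/5) / ln(4.82/0.561) = 0.7885 / 2.1508 = 0.3666
c = 5 / 0.561^0.3666 = 5 / 0.809 = 6.18
A = (7/6.18)^(1/0.3666) ⇒ ln A = ln(1.133)/0.3666 = 0.3398
A = e^0.3398 ≈ 1.405 km²

1.4 km²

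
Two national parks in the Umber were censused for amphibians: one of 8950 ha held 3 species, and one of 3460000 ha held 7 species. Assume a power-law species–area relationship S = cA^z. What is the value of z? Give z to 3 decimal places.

Taking logs: ln S = ln c + z ln A, so z = (ln S₂ − ln S₁)/(ln A₂ − ln A₁).
z = ln(7/3) / ln(3460000/8950) = ln(2.333) / ln(386.6) = 0.8473 / 5.9574 = 0.1422

0.142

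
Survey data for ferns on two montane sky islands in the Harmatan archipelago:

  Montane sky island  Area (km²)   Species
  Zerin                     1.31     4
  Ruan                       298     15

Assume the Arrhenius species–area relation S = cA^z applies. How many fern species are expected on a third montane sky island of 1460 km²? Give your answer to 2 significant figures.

22

z = ln(15/4) / ln(298/1.31) = 1.3218 / 5.4271 = 0.2435
c = 4 / 1.31^0.2435 = 4 / 1.068 = 3.745
S₃ = 3.745 × 1460^0.2435 = 3.745 × 5.898 ≈ 22.09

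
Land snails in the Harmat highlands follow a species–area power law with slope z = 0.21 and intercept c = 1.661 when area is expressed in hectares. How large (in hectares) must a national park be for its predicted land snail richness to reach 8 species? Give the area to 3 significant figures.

8 = 1.661 × A^0.21  ⇒  A^0.21 = 8/1.661 = 4.816
ln A = ln(4.816) / 0.21 = 1.5720 / 0.21 = 7.4858
A = e^7.4858 ≈ 1783 hectares

1780 hectares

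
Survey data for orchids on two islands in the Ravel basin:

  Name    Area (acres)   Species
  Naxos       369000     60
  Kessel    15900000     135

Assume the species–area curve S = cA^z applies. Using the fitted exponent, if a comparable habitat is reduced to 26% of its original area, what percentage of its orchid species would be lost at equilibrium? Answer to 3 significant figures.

z = ln(135/60) / ln(15900000/369000) = 0.8109 / 3.7633 = 0.2155
S_new/S_old = (A_new/A_old)^z = 0.26^0.2155 = exp(0.2155 × -1.3471) = 0.7481
Fraction lost = 1 − 0.7481 = 0.2519

25.2%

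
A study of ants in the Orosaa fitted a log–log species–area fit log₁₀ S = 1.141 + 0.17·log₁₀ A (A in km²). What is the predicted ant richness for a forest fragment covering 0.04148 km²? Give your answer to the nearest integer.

S = 13.84 × 0.04148^0.17 = 13.84 × 0.5821 ≈ 8.054

8 species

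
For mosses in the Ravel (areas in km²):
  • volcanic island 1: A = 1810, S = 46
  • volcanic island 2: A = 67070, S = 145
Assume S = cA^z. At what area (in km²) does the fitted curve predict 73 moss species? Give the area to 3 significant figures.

7740 km²

z = ln(145/46) / ln(67070/1810) = 1.1481 / 3.6124 = 0.3178
c = 46 / 1810^0.3178 = 46 / 10.85 = 4.24
A = (73/4.24)^(1/0.3178) ⇒ ln A = ln(17.22)/0.3178 = 8.9542
A = e^8.9542 ≈ 7740 km²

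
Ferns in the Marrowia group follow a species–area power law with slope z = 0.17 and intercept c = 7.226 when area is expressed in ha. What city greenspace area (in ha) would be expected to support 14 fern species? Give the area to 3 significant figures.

48.9 ha

14 = 7.226 × A^0.17  ⇒  A^0.17 = 14/7.226 = 1.937
ln A = ln(1.937) / 0.17 = 0.6614 / 0.17 = 3.8904
A = e^3.8904 ≈ 48.93 ha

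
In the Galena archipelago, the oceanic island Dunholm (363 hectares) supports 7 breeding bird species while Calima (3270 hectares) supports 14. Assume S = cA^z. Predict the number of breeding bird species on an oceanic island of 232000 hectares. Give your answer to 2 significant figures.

z = ln(14/7) / ln(3270/363) = 0.6931 / 2.1981 = 0.3153
c = 7 / 363^0.3153 = 7 / 6.415 = 1.091
S₃ = 1.091 × 232000^0.3153 = 1.091 × 49.19 ≈ 53.68

54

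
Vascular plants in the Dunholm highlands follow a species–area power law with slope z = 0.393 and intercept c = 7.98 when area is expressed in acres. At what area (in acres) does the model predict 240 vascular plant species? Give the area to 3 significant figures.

5770 acres

240 = 7.98 × A^0.393  ⇒  A^0.393 = 240/7.98 = 30.08
ln A = ln(30.08) / 0.393 = 3.4037 / 0.393 = 8.6608
A = e^8.6608 ≈ 5772 acres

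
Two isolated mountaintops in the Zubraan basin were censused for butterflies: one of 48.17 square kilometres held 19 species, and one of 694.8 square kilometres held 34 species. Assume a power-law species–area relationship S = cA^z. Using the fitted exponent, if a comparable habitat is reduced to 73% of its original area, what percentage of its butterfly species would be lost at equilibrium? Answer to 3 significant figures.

6.63%

z = ln(34/19) / ln(694.8/48.17) = 0.5819 / 2.6689 = 0.2180
S_new/S_old = (A_new/A_old)^z = 0.73^0.2180 = exp(0.2180 × -0.3147) = 0.9337
Fraction lost = 1 − 0.9337 = 0.06632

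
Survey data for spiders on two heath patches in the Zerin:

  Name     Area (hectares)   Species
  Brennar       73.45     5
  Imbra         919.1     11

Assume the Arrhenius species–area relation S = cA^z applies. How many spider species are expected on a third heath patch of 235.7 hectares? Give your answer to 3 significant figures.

7.19

z = ln(11/5) / ln(919.1/73.45) = 0.7885 / 2.5268 = 0.3120
c = 5 / 73.45^0.3120 = 5 / 3.822 = 1.308
S₃ = 1.308 × 235.7^0.3120 = 1.308 × 5.499 ≈ 7.194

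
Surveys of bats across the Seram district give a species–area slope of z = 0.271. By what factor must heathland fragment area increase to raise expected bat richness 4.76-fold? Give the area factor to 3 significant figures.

(A₂/A₁)^0.271 = 4.76, so A₂/A₁ = 4.76^(1/0.271) = 4.76^3.69
ln(A₂/A₁) = ln 4.76 / 0.271 = 1.5602 / 0.271 = 5.7574
A₂/A₁ = e^5.7574 ≈ 316.5

317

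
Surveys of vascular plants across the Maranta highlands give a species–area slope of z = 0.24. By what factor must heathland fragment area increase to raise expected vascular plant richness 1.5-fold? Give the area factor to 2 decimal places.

5.42

(A₂/A₁)^0.24 = 1.5, so A₂/A₁ = 1.5^(1/0.24) = 1.5^4.167
ln(A₂/A₁) = ln 1.5 / 0.24 = 0.4055 / 0.24 = 1.6894
A₂/A₁ = e^1.6894 ≈ 5.416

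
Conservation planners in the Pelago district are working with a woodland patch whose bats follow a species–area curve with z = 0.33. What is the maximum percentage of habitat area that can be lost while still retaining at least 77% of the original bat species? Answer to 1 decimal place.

54.7%

Need (A_new/A_old)^0.33 = 0.77, so A_new/A_old = 0.77^(1/0.33) = 0.77^3.03
ln(A_new/A_old) = ln 0.77 / 0.33 = -0.2614 / 0.33 = -0.7920
A_new/A_old = e^-0.7920 ≈ 0.4529
Fraction that can be lost = 1 − 0.4529 = 0.5471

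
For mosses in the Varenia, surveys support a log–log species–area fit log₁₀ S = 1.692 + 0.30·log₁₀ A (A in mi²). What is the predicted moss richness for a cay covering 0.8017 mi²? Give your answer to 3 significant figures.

46.0

S = 49.2 × 0.8017^0.3 = 49.2 × 0.9358 ≈ 46.05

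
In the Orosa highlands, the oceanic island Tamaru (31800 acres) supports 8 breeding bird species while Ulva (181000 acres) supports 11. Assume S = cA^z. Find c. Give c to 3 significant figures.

z = ln(S₂/S₁) / ln(A₂/A₁) = ln(11/8) / ln(181000/31800) = 0.3185 / 1.7390 = 0.1831
c = S₁ / A₁^z = 8 / 31800^0.1831 = 8 / 6.676 = 1.198

1.20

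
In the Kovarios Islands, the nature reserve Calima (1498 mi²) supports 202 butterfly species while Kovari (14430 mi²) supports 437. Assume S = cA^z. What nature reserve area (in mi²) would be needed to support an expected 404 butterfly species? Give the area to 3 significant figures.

z = ln(437/202) / ln(14430/1498) = 0.7717 / 2.2652 = 0.3407
c = 202 / 1498^0.3407 = 202 / 12.07 = 16.73
A = (404/16.73)^(1/0.3407) ⇒ ln A = ln(24.14)/0.3407 = 9.3466
A = e^9.3466 ≈ 11460 mi²

11500 mi²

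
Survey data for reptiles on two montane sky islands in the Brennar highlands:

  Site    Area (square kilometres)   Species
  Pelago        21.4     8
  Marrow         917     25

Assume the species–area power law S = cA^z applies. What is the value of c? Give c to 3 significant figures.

3.16

z = ln(S₂/S₁) / ln(A₂/A₁) = ln(25/8) / ln(917/21.4) = 1.1394 / 3.7577 = 0.3032
c = S₁ / A₁^z = 8 / 21.4^0.3032 = 8 / 2.532 = 3.16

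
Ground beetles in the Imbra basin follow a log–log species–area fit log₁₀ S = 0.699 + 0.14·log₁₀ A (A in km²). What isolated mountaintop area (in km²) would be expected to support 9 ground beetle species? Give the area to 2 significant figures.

67 km²

9 = 5 × A^0.14  ⇒  A^0.14 = 9/5 = 1.8
ln A = ln(1.8) / 0.14 = 0.5877 / 0.14 = 4.1980
A = e^4.1980 ≈ 66.55 km²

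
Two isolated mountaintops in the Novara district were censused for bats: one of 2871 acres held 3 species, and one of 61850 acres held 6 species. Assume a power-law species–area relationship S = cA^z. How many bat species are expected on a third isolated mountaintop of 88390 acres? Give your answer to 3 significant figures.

z = ln(6/3) / ln(61850/2871) = 0.6931 / 3.0701 = 0.2258
c = 3 / 2871^0.2258 = 3 / 6.036 = 0.497
S₃ = 0.497 × 88390^0.2258 = 0.497 × 13.09 ≈ 6.504

6.50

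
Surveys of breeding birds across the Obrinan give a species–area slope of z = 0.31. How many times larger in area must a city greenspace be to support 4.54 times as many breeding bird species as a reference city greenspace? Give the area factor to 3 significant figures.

(A₂/A₁)^0.31 = 4.54, so A₂/A₁ = 4.54^(1/0.31) = 4.54^3.226
ln(A₂/A₁) = ln 4.54 / 0.31 = 1.5129 / 0.31 = 4.8804
A₂/A₁ = e^4.8804 ≈ 131.7

132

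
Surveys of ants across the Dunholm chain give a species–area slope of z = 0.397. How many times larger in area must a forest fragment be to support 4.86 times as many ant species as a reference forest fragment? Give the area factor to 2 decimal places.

53.65

(A₂/A₁)^0.397 = 4.86, so A₂/A₁ = 4.86^(1/0.397) = 4.86^2.519
ln(A₂/A₁) = ln 4.86 / 0.397 = 1.5810 / 0.397 = 3.9825
A₂/A₁ = e^3.9825 ≈ 53.65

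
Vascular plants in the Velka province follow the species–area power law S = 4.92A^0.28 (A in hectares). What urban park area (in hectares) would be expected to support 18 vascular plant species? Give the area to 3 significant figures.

18 = 4.92 × A^0.28  ⇒  A^0.28 = 18/4.92 = 3.659
ln A = ln(3.659) / 0.28 = 1.2971 / 0.28 = 4.6324
A = e^4.6324 ≈ 102.8 hectares

103 hectares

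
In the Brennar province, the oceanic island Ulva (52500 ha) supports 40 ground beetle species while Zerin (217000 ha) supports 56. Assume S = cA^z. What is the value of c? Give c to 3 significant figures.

3.04

z = ln(S₂/S₁) / ln(A₂/A₁) = ln(56/40) / ln(217000/52500) = 0.3365 / 1.4191 = 0.2371
c = S₁ / A₁^z = 40 / 52500^0.2371 = 40 / 13.16 = 3.04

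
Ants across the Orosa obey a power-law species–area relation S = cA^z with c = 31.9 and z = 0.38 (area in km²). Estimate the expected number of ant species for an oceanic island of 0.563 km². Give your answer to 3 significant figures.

25.6

S = 31.9 × 0.563^0.38
ln S = ln 31.9 + 0.38 × ln 0.563 = 3.4626 + 0.38 × -0.5745 = 3.2443
S = e^3.2443 ≈ 25.64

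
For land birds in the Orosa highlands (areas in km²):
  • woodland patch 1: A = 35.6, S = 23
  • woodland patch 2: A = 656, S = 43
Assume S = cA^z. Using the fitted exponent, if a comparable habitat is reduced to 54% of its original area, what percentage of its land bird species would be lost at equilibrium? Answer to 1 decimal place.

12.4%

z = ln(43/23) / ln(656/35.6) = 0.6257 / 2.9138 = 0.2147
S_new/S_old = (A_new/A_old)^z = 0.54^0.2147 = exp(0.2147 × -0.6162) = 0.8761
Fraction lost = 1 − 0.8761 = 0.1239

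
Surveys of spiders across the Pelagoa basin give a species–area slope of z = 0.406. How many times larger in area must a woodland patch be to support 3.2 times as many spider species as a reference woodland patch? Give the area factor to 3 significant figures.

17.5

(A₂/A₁)^0.406 = 3.2, so A₂/A₁ = 3.2^(1/0.406) = 3.2^2.463
ln(A₂/A₁) = ln 3.2 / 0.406 = 1.1632 / 0.406 = 2.8649
A₂/A₁ = e^2.8649 ≈ 17.55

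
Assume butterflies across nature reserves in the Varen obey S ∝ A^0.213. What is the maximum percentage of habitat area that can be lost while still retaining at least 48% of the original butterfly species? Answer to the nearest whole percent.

Need (A_new/A_old)^0.213 = 0.48, so A_new/A_old = 0.48^(1/0.213) = 0.48^4.695
ln(A_new/A_old) = ln 0.48 / 0.213 = -0.7340 / 0.213 = -3.4459
A_new/A_old = e^-3.4459 ≈ 0.03188
Fraction that can be lost = 1 − 0.03188 = 0.9681

97%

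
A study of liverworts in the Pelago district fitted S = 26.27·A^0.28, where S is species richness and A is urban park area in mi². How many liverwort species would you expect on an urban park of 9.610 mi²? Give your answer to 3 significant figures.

S = 26.27 × 9.61^0.28
ln S = ln 26.27 + 0.28 × ln 9.61 = 3.2684 + 0.28 × 2.2628 = 3.9020
S = e^3.9020 ≈ 49.5

49.5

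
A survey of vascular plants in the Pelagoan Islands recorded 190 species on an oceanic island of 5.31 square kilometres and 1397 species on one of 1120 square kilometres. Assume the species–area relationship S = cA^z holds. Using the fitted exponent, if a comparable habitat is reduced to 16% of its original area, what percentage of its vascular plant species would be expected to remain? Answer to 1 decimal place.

50.5%

z = ln(1397/190) / ln(1120/5.31) = 1.9951 / 5.3515 = 0.3728
S_new/S_old = (A_new/A_old)^z = 0.16^0.3728 = exp(0.3728 × -1.8326) = 0.505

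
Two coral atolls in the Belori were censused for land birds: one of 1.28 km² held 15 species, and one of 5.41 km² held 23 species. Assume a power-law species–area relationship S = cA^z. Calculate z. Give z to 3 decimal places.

0.297

Taking logs: ln S = ln c + z ln A, so z = (ln S₂ − ln S₁)/(ln A₂ − ln A₁).
z = ln(23/15) / ln(5.41/1.28) = ln(1.533) / ln(4.227) = 0.4274 / 1.4414 = 0.2966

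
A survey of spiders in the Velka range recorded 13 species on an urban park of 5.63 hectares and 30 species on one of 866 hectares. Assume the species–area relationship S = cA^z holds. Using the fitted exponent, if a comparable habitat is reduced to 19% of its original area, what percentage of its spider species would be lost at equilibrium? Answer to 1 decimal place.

z = ln(30/13) / ln(866/5.63) = 0.8362 / 5.0358 = 0.1661
S_new/S_old = (A_new/A_old)^z = 0.19^0.1661 = exp(0.1661 × -1.6607) = 0.759
Fraction lost = 1 − 0.759 = 0.241

24.1%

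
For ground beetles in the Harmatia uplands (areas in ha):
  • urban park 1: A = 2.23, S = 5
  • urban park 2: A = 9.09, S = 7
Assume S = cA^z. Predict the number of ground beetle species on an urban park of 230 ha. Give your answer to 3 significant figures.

15.2

z = ln(7/5) / ln(9.09/2.23) = 0.3365 / 1.4052 = 0.2395
c = 5 / 2.23^0.2395 = 5 / 1.212 = 4.126
S₃ = 4.126 × 230^0.2395 = 4.126 × 3.677 ≈ 15.17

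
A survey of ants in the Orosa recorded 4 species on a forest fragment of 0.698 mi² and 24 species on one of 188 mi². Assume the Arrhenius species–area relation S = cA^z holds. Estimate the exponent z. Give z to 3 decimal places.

Taking logs: ln S = ln c + z ln A, so z = (ln S₂ − ln S₁)/(ln A₂ − ln A₁).
z = ln(24/4) / ln(188/0.698) = ln(6) / ln(269.3) = 1.7918 / 5.5960 = 0.3202

0.320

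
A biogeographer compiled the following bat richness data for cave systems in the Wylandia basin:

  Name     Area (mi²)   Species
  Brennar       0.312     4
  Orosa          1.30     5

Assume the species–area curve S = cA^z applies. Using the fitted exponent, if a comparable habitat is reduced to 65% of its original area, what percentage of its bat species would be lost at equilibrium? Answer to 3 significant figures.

6.51%

z = ln(5/4) / ln(1.3/0.312) = 0.2231 / 1.4271 = 0.1564
S_new/S_old = (A_new/A_old)^z = 0.65^0.1564 = exp(0.1564 × -0.4308) = 0.9349
Fraction lost = 1 − 0.9349 = 0.06514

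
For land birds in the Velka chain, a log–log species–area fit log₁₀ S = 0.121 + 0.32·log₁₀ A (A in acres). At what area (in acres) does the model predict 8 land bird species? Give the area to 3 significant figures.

8 = 1.321 × A^0.32  ⇒  A^0.32 = 8/1.321 = 6.055
ln A = ln(6.055) / 0.32 = 1.8008 / 0.32 = 5.6276
A = e^5.6276 ≈ 278 acres

278 acres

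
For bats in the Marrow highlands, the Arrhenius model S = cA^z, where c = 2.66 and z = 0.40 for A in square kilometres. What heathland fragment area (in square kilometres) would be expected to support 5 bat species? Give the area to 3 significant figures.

4.84 square kilometres

5 = 2.66 × A^0.4  ⇒  A^0.4 = 5/2.66 = 1.88
ln A = ln(1.88) / 0.4 = 0.6311 / 0.4 = 1.5778
A = e^1.5778 ≈ 4.844 square kilometres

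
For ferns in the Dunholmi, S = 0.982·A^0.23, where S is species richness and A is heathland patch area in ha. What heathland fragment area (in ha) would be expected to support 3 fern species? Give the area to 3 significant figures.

128 ha

3 = 0.982 × A^0.23  ⇒  A^0.23 = 3/0.982 = 3.055
ln A = ln(3.055) / 0.23 = 1.1168 / 0.23 = 4.8555
A = e^4.8555 ≈ 128.5 ha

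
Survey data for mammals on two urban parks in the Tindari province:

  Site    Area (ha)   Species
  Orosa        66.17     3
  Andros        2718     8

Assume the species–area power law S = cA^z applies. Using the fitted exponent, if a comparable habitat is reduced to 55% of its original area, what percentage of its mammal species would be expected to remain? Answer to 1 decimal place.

z = ln(8/3) / ln(2718/66.17) = 0.9808 / 3.7154 = 0.2640
S_new/S_old = (A_new/A_old)^z = 0.55^0.2640 = exp(0.2640 × -0.5978) = 0.854

85.4%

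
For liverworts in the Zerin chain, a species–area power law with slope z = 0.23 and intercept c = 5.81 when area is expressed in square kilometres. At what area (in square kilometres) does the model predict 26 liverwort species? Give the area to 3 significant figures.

26 = 5.81 × A^0.23  ⇒  A^0.23 = 26/5.81 = 4.475
ln A = ln(4.475) / 0.23 = 1.4985 / 0.23 = 6.5153
A = e^6.5153 ≈ 675.4 square kilometres

675 square kilometres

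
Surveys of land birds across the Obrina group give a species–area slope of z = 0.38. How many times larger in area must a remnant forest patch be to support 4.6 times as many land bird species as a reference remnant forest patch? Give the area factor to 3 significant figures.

55.5

(A₂/A₁)^0.38 = 4.6, so A₂/A₁ = 4.6^(1/0.38) = 4.6^2.632
ln(A₂/A₁) = ln 4.6 / 0.38 = 1.5261 / 0.38 = 4.0159
A₂/A₁ = e^4.0159 ≈ 55.48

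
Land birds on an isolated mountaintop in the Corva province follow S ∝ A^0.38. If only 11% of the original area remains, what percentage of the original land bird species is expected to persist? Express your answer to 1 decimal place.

43.2%

S_new/S_old = (A_new/A_old)^z = 0.11^0.38
= exp(0.38 × ln 0.11) = exp(0.38 × -2.2073) = exp(-0.8388) ≈ 0.4322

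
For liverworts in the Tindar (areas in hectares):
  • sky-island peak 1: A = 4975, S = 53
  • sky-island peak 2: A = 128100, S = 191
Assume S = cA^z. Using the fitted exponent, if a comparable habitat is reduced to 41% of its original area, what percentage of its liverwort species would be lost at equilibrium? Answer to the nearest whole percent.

z = ln(191/53) / ln(128100/4975) = 1.2820 / 3.2484 = 0.3947
S_new/S_old = (A_new/A_old)^z = 0.41^0.3947 = exp(0.3947 × -0.8916) = 0.7034
Fraction lost = 1 − 0.7034 = 0.2966

30%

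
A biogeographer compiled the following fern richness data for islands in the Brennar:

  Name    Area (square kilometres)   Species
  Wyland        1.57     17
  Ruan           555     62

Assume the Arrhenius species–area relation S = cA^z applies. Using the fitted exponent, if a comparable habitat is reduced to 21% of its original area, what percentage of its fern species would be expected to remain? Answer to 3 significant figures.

z = ln(62/17) / ln(555/1.57) = 1.2939 / 5.8679 = 0.2205
S_new/S_old = (A_new/A_old)^z = 0.21^0.2205 = exp(0.2205 × -1.5606) = 0.7088

70.9%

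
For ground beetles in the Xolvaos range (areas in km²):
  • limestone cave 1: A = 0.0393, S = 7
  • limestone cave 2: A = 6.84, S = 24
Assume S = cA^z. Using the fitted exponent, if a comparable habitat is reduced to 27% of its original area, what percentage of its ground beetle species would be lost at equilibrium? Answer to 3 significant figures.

26.9%

z = ln(24/7) / ln(6.84/0.0393) = 1.2321 / 5.1593 = 0.2388
S_new/S_old = (A_new/A_old)^z = 0.27^0.2388 = exp(0.2388 × -1.3093) = 0.7315
Fraction lost = 1 − 0.7315 = 0.2685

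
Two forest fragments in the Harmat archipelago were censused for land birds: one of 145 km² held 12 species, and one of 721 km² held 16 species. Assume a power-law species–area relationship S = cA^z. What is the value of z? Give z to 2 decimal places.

0.18

Taking logs: ln S = ln c + z ln A, so z = (ln S₂ − ln S₁)/(ln A₂ − ln A₁).
z = ln(16/12) / ln(721/145) = ln(1.333) / ln(4.972) = 0.2877 / 1.6039 = 0.1794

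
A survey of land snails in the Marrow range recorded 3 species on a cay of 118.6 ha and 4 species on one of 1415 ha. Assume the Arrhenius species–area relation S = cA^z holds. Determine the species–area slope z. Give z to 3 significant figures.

Taking logs: ln S = ln c + z ln A, so z = (ln S₂ − ln S₁)/(ln A₂ − ln A₁).
z = ln(4/3) / ln(1415/118.6) = ln(1.333) / ln(11.93) = 0.2877 / 2.4791 = 0.1160

0.116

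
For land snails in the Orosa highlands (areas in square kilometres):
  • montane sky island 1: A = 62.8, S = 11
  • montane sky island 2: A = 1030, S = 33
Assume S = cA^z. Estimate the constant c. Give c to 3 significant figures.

z = ln(S₂/S₁) / ln(A₂/A₁) = ln(33/11) / ln(1030/62.8) = 1.0986 / 2.7974 = 0.3927
c = S₁ / A₁^z = 11 / 62.8^0.3927 = 11 / 5.083 = 2.164

2.16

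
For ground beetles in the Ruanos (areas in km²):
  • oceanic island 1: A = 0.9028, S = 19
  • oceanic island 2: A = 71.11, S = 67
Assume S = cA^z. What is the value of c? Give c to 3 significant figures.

z = ln(S₂/S₁) / ln(A₂/A₁) = ln(67/19) / ln(71.11/0.9028) = 1.2603 / 4.3665 = 0.2886
c = S₁ / A₁^z = 19 / 0.9028^0.2886 = 19 / 0.9709 = 19.57

19.6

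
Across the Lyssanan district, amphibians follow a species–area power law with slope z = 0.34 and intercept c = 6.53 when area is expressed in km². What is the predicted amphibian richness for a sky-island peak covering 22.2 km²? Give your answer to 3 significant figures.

S = 6.53 × 22.2^0.34
ln S = ln 6.53 + 0.34 × ln 22.2 = 1.8764 + 0.34 × 3.1001 = 2.9304
S = e^2.9304 ≈ 18.74

18.7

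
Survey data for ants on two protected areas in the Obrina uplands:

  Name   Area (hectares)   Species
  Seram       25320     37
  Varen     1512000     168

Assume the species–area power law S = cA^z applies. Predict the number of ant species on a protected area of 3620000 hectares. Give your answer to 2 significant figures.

z = ln(168/37) / ln(1512000/25320) = 1.5130 / 4.0896 = 0.3700
c = 37 / 25320^0.3700 = 37 / 42.58 = 0.869
S₃ = 0.869 × 3620000^0.3700 = 0.869 × 267 ≈ 232.1

230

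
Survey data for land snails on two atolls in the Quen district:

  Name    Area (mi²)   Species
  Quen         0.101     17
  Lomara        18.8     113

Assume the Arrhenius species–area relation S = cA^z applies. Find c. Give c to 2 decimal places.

z = ln(S₂/S₁) / ln(A₂/A₁) = ln(113/17) / ln(18.8/0.101) = 1.8942 / 5.2265 = 0.3624
c = S₁ / A₁^z = 17 / 0.101^0.3624 = 17 / 0.4357 = 39.02

39.02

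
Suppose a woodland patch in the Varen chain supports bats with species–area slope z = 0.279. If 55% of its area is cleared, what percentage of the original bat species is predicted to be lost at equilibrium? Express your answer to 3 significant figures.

20.0%

S_new/S_old = (A_new/A_old)^z = 0.45^0.279
= exp(0.279 × ln 0.45) = exp(0.279 × -0.7985) = exp(-0.2228) ≈ 0.8003
Fraction lost = 1 − 0.8003 = 0.1997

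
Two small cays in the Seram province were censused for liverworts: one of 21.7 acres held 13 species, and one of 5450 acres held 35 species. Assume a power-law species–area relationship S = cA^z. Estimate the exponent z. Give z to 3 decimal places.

Taking logs: ln S = ln c + z ln A, so z = (ln S₂ − ln S₁)/(ln A₂ − ln A₁).
z = ln(35/13) / ln(5450/21.7) = ln(2.692) / ln(251.2) = 0.9904 / 5.5261 = 0.1792

0.179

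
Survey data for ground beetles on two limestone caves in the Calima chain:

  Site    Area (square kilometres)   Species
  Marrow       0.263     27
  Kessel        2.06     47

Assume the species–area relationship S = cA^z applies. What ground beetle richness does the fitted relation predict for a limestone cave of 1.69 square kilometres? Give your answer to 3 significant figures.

44.6

z = ln(47/27) / ln(2.06/0.263) = 0.5543 / 2.0583 = 0.2693
c = 27 / 0.263^0.2693 = 27 / 0.6979 = 38.69
S₃ = 38.69 × 1.69^0.2693 = 38.69 × 1.152 ≈ 44.56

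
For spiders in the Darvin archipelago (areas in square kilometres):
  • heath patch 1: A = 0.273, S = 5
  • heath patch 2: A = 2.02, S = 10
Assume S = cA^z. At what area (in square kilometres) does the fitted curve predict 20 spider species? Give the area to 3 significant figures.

z = ln(10/5) / ln(2.02/0.273) = 0.6931 / 2.0014 = 0.3463
c = 5 / 0.273^0.3463 = 5 / 0.6379 = 7.839
A = (20/7.839)^(1/0.3463) ⇒ ln A = ln(2.551)/0.3463 = 2.7045
A = e^2.7045 ≈ 14.95 square kilometres

14.9 square kilometres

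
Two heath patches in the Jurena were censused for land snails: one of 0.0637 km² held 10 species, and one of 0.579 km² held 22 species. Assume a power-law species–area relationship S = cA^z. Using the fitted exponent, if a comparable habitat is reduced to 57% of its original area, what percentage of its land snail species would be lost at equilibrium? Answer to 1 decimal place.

z = ln(22/10) / ln(0.579/0.0637) = 0.7885 / 2.2071 = 0.3572
S_new/S_old = (A_new/A_old)^z = 0.57^0.3572 = exp(0.3572 × -0.5621) = 0.8181
Fraction lost = 1 − 0.8181 = 0.1819

18.2%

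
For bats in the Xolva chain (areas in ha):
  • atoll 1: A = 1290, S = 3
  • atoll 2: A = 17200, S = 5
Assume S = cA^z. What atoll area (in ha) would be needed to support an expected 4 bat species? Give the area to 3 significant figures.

z = ln(5/3) / ln(17200/1290) = 0.5108 / 2.5903 = 0.1972
c = 3 / 1290^0.1972 = 3 / 4.106 = 0.7306
A = (4/0.7306)^(1/0.1972) ⇒ ln A = ln(5.475)/0.1972 = 8.6212
A = e^8.6212 ≈ 5548 ha

5550 ha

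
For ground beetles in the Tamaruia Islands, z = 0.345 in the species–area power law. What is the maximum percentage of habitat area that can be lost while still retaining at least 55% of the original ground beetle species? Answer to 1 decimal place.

Need (A_new/A_old)^0.345 = 0.55, so A_new/A_old = 0.55^(1/0.345) = 0.55^2.899
ln(A_new/A_old) = ln 0.55 / 0.345 = -0.5978 / 0.345 = -1.7329
A_new/A_old = e^-1.7329 ≈ 0.1768
Fraction that can be lost = 1 − 0.1768 = 0.8232

82.3%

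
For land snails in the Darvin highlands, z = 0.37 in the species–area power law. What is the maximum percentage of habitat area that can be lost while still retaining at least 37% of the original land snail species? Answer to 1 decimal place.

93.2%

Need (A_new/A_old)^0.37 = 0.37, so A_new/A_old = 0.37^(1/0.37) = 0.37^2.703
ln(A_new/A_old) = ln 0.37 / 0.37 = -0.9943 / 0.37 = -2.6872
A_new/A_old = e^-2.6872 ≈ 0.06807
Fraction that can be lost = 1 − 0.06807 = 0.9319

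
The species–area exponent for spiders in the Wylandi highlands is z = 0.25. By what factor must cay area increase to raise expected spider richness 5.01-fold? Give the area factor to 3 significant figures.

(A₂/A₁)^0.25 = 5.01, so A₂/A₁ = 5.01^(1/0.25) = 5.01^4
ln(A₂/A₁) = ln 5.01 / 0.25 = 1.6114 / 0.25 = 6.4457
A₂/A₁ = e^6.4457 ≈ 630

630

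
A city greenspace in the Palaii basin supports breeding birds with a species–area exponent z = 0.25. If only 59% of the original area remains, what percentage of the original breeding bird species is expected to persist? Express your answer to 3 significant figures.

S_new/S_old = (A_new/A_old)^z = 0.59^0.25
= exp(0.25 × ln 0.59) = exp(0.25 × -0.5276) = exp(-0.1319) ≈ 0.8764

87.6%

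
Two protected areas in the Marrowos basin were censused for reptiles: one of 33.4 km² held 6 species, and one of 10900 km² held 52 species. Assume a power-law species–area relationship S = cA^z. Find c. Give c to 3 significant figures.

z = ln(S₂/S₁) / ln(A₂/A₁) = ln(52/6) / ln(10900/33.4) = 2.1595 / 5.7880 = 0.3731
c = S₁ / A₁^z = 6 / 33.4^0.3731 = 6 / 3.703 = 1.62

1.62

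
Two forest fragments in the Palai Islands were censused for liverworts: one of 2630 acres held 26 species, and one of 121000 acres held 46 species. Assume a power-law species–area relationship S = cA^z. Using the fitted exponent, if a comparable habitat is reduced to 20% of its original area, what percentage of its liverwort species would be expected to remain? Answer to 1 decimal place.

78.7%

z = ln(46/26) / ln(121000/2630) = 0.5705 / 3.8288 = 0.1490
S_new/S_old = (A_new/A_old)^z = 0.2^0.1490 = exp(0.1490 × -1.6094) = 0.7868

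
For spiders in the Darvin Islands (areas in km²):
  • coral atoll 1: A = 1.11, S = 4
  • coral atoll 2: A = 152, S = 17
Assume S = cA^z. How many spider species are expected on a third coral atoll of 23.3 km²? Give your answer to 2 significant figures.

z = ln(17/4) / ln(152/1.11) = 1.4469 / 4.9195 = 0.2941
c = 4 / 1.11^0.2941 = 4 / 1.031 = 3.879
S₃ = 3.879 × 23.3^0.2941 = 3.879 × 2.524 ≈ 9.792

9.8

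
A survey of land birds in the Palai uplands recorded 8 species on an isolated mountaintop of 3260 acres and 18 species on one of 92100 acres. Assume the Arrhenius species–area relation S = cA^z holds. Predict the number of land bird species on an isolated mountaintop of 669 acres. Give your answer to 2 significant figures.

5.4

z = ln(18/8) / ln(92100/3260) = 0.8109 / 3.3411 = 0.2427
c = 8 / 3260^0.2427 = 8 / 7.123 = 1.123
S₃ = 1.123 × 669^0.2427 = 1.123 × 4.85 ≈ 5.447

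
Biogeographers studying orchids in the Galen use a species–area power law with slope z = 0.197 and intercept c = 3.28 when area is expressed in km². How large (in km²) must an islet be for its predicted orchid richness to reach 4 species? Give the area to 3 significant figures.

4 = 3.28 × A^0.197  ⇒  A^0.197 = 4/3.28 = 1.22
ln A = ln(1.22) / 0.197 = 0.1985 / 0.197 = 1.0074
A = e^1.0074 ≈ 2.738 km²

2.74 km²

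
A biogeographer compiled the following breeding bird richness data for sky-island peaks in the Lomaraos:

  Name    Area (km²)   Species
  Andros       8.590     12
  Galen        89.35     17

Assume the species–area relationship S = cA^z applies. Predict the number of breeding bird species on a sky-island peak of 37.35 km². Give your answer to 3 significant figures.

14.9

z = ln(17/12) / ln(89.35/8.59) = 0.3483 / 2.3420 = 0.1487
c = 12 / 8.59^0.1487 = 12 / 1.377 = 8.715
S₃ = 8.715 × 37.35^0.1487 = 8.715 × 1.713 ≈ 14.93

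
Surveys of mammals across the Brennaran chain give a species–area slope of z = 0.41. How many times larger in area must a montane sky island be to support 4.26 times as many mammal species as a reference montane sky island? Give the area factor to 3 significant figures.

34.3

(A₂/A₁)^0.41 = 4.26, so A₂/A₁ = 4.26^(1/0.41) = 4.26^2.439
ln(A₂/A₁) = ln 4.26 / 0.41 = 1.4493 / 0.41 = 3.5348
A₂/A₁ = e^3.5348 ≈ 34.29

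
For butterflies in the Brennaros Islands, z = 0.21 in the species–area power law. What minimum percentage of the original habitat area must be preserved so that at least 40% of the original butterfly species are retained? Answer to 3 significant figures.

1.27%

Need (A_new/A_old)^0.21 = 0.4, so A_new/A_old = 0.4^(1/0.21) = 0.4^4.762
ln(A_new/A_old) = ln 0.4 / 0.21 = -0.9163 / 0.21 = -4.3633
A_new/A_old = e^-4.3633 ≈ 0.01274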